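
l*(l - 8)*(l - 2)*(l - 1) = l^4 - 11*l^3 + 26*l^2 - 16*l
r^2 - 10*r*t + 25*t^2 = (r - 5*t)^2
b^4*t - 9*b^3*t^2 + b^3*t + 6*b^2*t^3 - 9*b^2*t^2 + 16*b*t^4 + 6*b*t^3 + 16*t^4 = (b - 8*t)*(b - 2*t)*(b + t)*(b*t + t)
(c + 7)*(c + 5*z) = c^2 + 5*c*z + 7*c + 35*z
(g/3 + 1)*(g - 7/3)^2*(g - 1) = g^4/3 - 8*g^3/9 - 62*g^2/27 + 224*g/27 - 49/9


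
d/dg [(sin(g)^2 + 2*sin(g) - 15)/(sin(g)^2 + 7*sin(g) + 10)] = 5*cos(g)/(sin(g) + 2)^2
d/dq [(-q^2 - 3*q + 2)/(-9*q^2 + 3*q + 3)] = 5*(-2*q^2 + 2*q - 1)/(3*(9*q^4 - 6*q^3 - 5*q^2 + 2*q + 1))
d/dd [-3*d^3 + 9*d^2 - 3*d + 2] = -9*d^2 + 18*d - 3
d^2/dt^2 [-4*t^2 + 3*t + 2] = -8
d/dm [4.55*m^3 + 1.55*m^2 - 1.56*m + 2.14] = 13.65*m^2 + 3.1*m - 1.56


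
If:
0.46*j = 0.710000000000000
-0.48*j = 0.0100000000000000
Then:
No Solution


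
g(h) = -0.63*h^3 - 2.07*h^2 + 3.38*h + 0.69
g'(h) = -1.89*h^2 - 4.14*h + 3.38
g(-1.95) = -9.10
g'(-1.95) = 4.27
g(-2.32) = -10.43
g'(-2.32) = 2.81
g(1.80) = -3.61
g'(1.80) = -10.20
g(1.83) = -3.92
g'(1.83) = -10.53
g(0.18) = 1.23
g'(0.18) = 2.57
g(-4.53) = 1.46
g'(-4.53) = -16.65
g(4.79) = -99.85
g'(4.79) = -59.81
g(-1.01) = -4.19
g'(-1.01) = 5.63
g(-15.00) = 1610.49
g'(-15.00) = -359.77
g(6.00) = -189.63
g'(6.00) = -89.50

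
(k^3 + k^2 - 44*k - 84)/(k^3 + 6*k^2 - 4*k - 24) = (k - 7)/(k - 2)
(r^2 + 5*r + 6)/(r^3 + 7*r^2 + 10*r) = (r + 3)/(r*(r + 5))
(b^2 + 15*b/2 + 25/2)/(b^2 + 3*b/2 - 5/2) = (b + 5)/(b - 1)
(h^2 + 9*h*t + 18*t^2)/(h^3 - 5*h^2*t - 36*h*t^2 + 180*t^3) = (h + 3*t)/(h^2 - 11*h*t + 30*t^2)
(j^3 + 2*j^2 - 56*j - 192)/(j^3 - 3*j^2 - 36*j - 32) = (j + 6)/(j + 1)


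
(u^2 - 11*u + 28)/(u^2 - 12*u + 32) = (u - 7)/(u - 8)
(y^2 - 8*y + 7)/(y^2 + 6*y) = (y^2 - 8*y + 7)/(y*(y + 6))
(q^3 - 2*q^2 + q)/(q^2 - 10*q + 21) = q*(q^2 - 2*q + 1)/(q^2 - 10*q + 21)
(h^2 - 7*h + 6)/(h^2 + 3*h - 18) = (h^2 - 7*h + 6)/(h^2 + 3*h - 18)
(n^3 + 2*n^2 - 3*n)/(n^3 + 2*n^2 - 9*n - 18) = n*(n - 1)/(n^2 - n - 6)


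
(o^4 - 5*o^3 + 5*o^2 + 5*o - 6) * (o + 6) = o^5 + o^4 - 25*o^3 + 35*o^2 + 24*o - 36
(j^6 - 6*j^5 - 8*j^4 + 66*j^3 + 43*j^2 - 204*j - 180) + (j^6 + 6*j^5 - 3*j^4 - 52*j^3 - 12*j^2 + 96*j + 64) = 2*j^6 - 11*j^4 + 14*j^3 + 31*j^2 - 108*j - 116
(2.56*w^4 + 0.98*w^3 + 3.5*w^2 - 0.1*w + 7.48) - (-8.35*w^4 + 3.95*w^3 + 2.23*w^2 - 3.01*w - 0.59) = 10.91*w^4 - 2.97*w^3 + 1.27*w^2 + 2.91*w + 8.07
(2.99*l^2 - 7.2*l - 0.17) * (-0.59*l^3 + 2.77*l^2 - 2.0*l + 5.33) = -1.7641*l^5 + 12.5303*l^4 - 25.8237*l^3 + 29.8658*l^2 - 38.036*l - 0.9061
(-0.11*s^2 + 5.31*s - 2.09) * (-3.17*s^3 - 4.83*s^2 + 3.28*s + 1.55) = 0.3487*s^5 - 16.3014*s^4 - 19.3828*s^3 + 27.341*s^2 + 1.3753*s - 3.2395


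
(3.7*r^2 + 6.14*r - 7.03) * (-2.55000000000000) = -9.435*r^2 - 15.657*r + 17.9265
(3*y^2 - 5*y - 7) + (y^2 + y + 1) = 4*y^2 - 4*y - 6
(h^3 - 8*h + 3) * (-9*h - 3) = -9*h^4 - 3*h^3 + 72*h^2 - 3*h - 9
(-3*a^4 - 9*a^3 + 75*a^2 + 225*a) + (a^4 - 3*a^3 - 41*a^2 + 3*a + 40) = -2*a^4 - 12*a^3 + 34*a^2 + 228*a + 40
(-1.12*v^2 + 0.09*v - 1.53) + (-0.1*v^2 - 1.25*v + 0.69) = -1.22*v^2 - 1.16*v - 0.84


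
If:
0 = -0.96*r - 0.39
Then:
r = -0.41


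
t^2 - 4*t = t*(t - 4)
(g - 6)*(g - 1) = g^2 - 7*g + 6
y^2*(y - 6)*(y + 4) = y^4 - 2*y^3 - 24*y^2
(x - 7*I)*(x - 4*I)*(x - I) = x^3 - 12*I*x^2 - 39*x + 28*I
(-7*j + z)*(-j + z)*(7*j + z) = 49*j^3 - 49*j^2*z - j*z^2 + z^3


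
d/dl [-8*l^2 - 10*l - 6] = -16*l - 10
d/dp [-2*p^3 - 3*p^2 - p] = -6*p^2 - 6*p - 1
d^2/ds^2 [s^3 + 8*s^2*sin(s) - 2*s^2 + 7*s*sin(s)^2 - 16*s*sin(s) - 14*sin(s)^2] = -8*s^2*sin(s) + 16*s*sin(s) + 32*s*cos(s) + 14*s*cos(2*s) + 6*s + 16*sin(s) + 14*sin(2*s) - 32*cos(s) - 28*cos(2*s) - 4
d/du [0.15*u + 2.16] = 0.150000000000000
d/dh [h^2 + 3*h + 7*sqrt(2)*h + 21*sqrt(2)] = 2*h + 3 + 7*sqrt(2)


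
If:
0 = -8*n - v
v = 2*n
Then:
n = 0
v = 0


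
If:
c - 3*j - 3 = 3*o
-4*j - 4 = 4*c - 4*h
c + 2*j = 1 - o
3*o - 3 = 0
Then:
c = 12/5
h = 11/5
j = -6/5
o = 1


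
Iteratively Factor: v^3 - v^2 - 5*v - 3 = (v + 1)*(v^2 - 2*v - 3) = (v - 3)*(v + 1)*(v + 1)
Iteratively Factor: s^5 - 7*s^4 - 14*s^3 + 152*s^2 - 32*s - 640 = (s + 4)*(s^4 - 11*s^3 + 30*s^2 + 32*s - 160) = (s + 2)*(s + 4)*(s^3 - 13*s^2 + 56*s - 80) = (s - 5)*(s + 2)*(s + 4)*(s^2 - 8*s + 16) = (s - 5)*(s - 4)*(s + 2)*(s + 4)*(s - 4)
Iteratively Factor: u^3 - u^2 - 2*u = (u + 1)*(u^2 - 2*u) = (u - 2)*(u + 1)*(u)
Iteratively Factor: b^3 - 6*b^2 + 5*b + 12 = (b + 1)*(b^2 - 7*b + 12) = (b - 4)*(b + 1)*(b - 3)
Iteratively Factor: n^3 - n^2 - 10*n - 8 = (n - 4)*(n^2 + 3*n + 2) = (n - 4)*(n + 2)*(n + 1)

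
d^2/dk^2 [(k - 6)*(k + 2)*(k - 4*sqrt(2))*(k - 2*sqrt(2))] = 12*k^2 - 36*sqrt(2)*k - 24*k + 8 + 48*sqrt(2)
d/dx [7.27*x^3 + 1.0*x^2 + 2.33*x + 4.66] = 21.81*x^2 + 2.0*x + 2.33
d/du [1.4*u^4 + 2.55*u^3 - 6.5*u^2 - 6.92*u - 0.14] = 5.6*u^3 + 7.65*u^2 - 13.0*u - 6.92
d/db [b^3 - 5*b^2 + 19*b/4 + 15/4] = 3*b^2 - 10*b + 19/4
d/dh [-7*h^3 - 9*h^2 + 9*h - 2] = -21*h^2 - 18*h + 9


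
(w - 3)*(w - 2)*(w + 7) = w^3 + 2*w^2 - 29*w + 42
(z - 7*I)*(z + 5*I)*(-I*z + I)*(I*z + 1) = z^4 - z^3 - 3*I*z^3 + 33*z^2 + 3*I*z^2 - 33*z - 35*I*z + 35*I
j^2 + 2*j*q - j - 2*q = (j - 1)*(j + 2*q)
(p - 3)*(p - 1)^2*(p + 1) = p^4 - 4*p^3 + 2*p^2 + 4*p - 3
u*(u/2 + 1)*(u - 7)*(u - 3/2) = u^4/2 - 13*u^3/4 - 13*u^2/4 + 21*u/2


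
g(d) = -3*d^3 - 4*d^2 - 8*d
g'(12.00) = -1400.00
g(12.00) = -5856.00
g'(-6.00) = -284.00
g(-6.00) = 552.00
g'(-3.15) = -72.10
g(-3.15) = 79.28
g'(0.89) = -22.25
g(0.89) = -12.40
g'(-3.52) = -91.35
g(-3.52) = 109.44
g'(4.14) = -195.38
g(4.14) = -314.55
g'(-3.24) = -76.56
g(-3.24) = 85.97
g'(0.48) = -13.91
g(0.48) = -5.09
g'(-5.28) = -216.67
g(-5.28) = 372.32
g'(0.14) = -9.30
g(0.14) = -1.21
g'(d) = -9*d^2 - 8*d - 8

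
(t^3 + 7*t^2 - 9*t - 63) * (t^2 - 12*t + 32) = t^5 - 5*t^4 - 61*t^3 + 269*t^2 + 468*t - 2016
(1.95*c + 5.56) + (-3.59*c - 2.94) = 2.62 - 1.64*c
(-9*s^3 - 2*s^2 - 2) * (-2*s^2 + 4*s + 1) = 18*s^5 - 32*s^4 - 17*s^3 + 2*s^2 - 8*s - 2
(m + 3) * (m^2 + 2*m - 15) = m^3 + 5*m^2 - 9*m - 45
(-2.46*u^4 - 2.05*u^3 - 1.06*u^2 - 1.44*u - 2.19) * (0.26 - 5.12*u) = 12.5952*u^5 + 9.8564*u^4 + 4.8942*u^3 + 7.0972*u^2 + 10.8384*u - 0.5694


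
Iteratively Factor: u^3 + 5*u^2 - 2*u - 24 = (u + 4)*(u^2 + u - 6) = (u - 2)*(u + 4)*(u + 3)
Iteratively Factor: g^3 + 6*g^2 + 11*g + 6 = (g + 2)*(g^2 + 4*g + 3) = (g + 2)*(g + 3)*(g + 1)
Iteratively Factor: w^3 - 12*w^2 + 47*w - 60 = (w - 3)*(w^2 - 9*w + 20) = (w - 5)*(w - 3)*(w - 4)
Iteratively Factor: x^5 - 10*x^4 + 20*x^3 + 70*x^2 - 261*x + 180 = (x - 5)*(x^4 - 5*x^3 - 5*x^2 + 45*x - 36) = (x - 5)*(x + 3)*(x^3 - 8*x^2 + 19*x - 12) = (x - 5)*(x - 1)*(x + 3)*(x^2 - 7*x + 12) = (x - 5)*(x - 4)*(x - 1)*(x + 3)*(x - 3)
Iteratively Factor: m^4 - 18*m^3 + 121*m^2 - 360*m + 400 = (m - 4)*(m^3 - 14*m^2 + 65*m - 100) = (m - 4)^2*(m^2 - 10*m + 25) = (m - 5)*(m - 4)^2*(m - 5)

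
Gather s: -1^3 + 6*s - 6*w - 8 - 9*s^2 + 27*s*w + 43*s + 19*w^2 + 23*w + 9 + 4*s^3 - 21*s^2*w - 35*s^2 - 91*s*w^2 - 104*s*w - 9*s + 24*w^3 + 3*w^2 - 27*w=4*s^3 + s^2*(-21*w - 44) + s*(-91*w^2 - 77*w + 40) + 24*w^3 + 22*w^2 - 10*w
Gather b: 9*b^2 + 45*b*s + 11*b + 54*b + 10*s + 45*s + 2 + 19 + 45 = 9*b^2 + b*(45*s + 65) + 55*s + 66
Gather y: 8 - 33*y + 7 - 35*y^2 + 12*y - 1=-35*y^2 - 21*y + 14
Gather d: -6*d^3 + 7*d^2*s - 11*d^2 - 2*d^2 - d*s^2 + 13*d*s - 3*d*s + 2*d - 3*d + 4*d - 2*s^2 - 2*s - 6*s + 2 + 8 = -6*d^3 + d^2*(7*s - 13) + d*(-s^2 + 10*s + 3) - 2*s^2 - 8*s + 10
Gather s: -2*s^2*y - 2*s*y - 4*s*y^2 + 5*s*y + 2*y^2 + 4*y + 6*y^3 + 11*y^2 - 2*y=-2*s^2*y + s*(-4*y^2 + 3*y) + 6*y^3 + 13*y^2 + 2*y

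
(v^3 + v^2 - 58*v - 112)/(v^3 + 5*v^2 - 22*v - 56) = (v - 8)/(v - 4)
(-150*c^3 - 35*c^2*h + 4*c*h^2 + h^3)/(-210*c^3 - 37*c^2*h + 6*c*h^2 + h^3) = (5*c + h)/(7*c + h)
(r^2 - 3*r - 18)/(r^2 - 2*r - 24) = (r + 3)/(r + 4)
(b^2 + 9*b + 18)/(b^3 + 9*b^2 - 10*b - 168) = (b + 3)/(b^2 + 3*b - 28)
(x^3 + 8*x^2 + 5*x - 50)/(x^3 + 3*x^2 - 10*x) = (x + 5)/x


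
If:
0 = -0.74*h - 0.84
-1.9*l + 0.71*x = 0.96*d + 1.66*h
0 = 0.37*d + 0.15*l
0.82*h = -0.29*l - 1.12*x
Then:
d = -0.59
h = -1.14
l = 1.46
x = 0.45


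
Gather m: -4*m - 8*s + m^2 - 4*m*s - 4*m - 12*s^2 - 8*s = m^2 + m*(-4*s - 8) - 12*s^2 - 16*s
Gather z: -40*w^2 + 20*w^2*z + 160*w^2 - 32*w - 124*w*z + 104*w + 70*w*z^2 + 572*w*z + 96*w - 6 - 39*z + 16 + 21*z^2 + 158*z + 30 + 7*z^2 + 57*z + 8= 120*w^2 + 168*w + z^2*(70*w + 28) + z*(20*w^2 + 448*w + 176) + 48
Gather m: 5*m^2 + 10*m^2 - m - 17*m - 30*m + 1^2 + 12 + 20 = 15*m^2 - 48*m + 33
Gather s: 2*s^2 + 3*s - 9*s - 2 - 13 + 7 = 2*s^2 - 6*s - 8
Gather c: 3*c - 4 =3*c - 4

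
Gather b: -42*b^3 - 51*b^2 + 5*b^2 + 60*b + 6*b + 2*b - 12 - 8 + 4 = -42*b^3 - 46*b^2 + 68*b - 16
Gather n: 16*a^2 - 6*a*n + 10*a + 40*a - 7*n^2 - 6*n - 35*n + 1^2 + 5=16*a^2 + 50*a - 7*n^2 + n*(-6*a - 41) + 6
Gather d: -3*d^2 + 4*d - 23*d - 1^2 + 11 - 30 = -3*d^2 - 19*d - 20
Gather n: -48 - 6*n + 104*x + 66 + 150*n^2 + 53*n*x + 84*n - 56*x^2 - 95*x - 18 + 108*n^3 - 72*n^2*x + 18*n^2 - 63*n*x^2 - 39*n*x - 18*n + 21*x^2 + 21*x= 108*n^3 + n^2*(168 - 72*x) + n*(-63*x^2 + 14*x + 60) - 35*x^2 + 30*x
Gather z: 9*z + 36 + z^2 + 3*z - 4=z^2 + 12*z + 32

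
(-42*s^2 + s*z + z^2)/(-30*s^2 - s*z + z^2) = (7*s + z)/(5*s + z)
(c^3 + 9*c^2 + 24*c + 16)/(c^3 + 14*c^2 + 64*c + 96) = (c + 1)/(c + 6)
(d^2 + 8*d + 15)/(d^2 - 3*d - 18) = (d + 5)/(d - 6)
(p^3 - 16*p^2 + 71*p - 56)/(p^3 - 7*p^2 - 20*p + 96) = (p^2 - 8*p + 7)/(p^2 + p - 12)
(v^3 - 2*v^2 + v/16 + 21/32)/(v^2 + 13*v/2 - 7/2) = (32*v^3 - 64*v^2 + 2*v + 21)/(16*(2*v^2 + 13*v - 7))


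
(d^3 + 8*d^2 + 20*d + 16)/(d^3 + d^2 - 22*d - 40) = (d + 2)/(d - 5)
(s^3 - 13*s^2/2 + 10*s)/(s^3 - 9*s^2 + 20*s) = (s - 5/2)/(s - 5)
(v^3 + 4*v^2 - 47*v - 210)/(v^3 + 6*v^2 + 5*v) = (v^2 - v - 42)/(v*(v + 1))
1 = 1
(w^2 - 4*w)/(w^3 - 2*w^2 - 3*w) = (4 - w)/(-w^2 + 2*w + 3)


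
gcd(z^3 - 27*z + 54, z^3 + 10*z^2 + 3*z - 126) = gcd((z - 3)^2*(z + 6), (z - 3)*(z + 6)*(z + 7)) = z^2 + 3*z - 18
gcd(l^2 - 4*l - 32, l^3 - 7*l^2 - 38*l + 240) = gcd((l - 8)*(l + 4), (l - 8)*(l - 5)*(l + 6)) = l - 8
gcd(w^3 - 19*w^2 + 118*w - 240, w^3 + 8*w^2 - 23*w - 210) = w - 5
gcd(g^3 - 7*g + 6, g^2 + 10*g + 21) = g + 3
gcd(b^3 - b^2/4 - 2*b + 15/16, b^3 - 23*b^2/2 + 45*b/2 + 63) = b + 3/2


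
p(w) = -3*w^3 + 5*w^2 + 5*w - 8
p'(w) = -9*w^2 + 10*w + 5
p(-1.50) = 5.88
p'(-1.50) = -30.25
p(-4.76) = 405.04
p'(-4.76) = -246.52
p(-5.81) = 720.10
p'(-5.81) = -356.90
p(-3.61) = 180.25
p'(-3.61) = -148.39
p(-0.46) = -8.95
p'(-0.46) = -1.50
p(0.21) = -6.76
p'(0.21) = 6.70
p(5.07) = -245.10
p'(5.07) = -175.64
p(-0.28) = -8.94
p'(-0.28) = 1.49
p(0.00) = -8.00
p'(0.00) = 5.00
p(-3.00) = 103.00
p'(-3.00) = -106.00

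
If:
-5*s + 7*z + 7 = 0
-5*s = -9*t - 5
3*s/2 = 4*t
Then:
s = 40/13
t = 15/13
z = 109/91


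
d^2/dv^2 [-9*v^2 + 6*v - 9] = -18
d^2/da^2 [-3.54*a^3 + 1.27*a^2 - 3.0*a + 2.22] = 2.54 - 21.24*a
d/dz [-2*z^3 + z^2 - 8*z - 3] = -6*z^2 + 2*z - 8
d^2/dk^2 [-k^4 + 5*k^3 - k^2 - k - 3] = -12*k^2 + 30*k - 2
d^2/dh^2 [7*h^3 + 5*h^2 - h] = 42*h + 10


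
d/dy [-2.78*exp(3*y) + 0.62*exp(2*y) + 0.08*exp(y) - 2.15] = (-8.34*exp(2*y) + 1.24*exp(y) + 0.08)*exp(y)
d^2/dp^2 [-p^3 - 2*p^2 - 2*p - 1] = -6*p - 4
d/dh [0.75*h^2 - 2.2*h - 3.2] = 1.5*h - 2.2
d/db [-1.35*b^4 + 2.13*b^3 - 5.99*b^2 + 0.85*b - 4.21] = -5.4*b^3 + 6.39*b^2 - 11.98*b + 0.85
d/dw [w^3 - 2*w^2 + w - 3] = 3*w^2 - 4*w + 1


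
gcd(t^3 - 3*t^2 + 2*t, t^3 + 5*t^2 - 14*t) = t^2 - 2*t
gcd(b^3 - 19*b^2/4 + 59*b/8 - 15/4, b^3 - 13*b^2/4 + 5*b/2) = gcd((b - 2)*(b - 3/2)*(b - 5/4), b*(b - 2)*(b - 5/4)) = b^2 - 13*b/4 + 5/2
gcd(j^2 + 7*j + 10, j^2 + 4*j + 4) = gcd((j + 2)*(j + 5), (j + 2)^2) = j + 2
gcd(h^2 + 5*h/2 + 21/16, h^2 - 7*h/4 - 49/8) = h + 7/4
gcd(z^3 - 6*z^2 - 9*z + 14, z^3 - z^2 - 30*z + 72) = 1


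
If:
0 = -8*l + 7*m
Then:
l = 7*m/8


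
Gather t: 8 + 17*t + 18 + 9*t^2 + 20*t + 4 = 9*t^2 + 37*t + 30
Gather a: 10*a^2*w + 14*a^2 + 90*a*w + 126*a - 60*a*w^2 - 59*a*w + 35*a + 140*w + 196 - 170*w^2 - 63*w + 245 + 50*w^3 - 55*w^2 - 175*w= a^2*(10*w + 14) + a*(-60*w^2 + 31*w + 161) + 50*w^3 - 225*w^2 - 98*w + 441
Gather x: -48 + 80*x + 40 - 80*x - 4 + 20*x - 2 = 20*x - 14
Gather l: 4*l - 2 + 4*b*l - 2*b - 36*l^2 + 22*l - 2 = -2*b - 36*l^2 + l*(4*b + 26) - 4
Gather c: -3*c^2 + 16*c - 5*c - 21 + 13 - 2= -3*c^2 + 11*c - 10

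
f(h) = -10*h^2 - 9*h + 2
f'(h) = -20*h - 9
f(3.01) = -115.69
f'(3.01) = -69.20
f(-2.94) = -57.98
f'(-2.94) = 49.80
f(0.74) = -10.14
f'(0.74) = -23.80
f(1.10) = -20.00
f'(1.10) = -31.00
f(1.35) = -28.38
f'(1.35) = -36.00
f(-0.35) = 3.92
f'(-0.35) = -2.00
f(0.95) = -15.58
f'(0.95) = -28.00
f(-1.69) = -11.35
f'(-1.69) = 24.80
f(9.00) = -889.00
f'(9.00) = -189.00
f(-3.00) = -61.00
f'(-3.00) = 51.00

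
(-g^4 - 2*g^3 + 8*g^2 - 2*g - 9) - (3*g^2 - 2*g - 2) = -g^4 - 2*g^3 + 5*g^2 - 7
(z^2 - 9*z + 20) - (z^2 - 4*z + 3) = 17 - 5*z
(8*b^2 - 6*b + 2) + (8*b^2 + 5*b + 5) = 16*b^2 - b + 7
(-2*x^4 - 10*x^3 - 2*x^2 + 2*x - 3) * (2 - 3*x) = 6*x^5 + 26*x^4 - 14*x^3 - 10*x^2 + 13*x - 6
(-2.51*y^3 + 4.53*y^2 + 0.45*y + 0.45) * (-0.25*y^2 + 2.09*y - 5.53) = 0.6275*y^5 - 6.3784*y^4 + 23.2355*y^3 - 24.2229*y^2 - 1.548*y - 2.4885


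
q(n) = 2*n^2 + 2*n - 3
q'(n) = 4*n + 2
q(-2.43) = 3.95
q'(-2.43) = -7.72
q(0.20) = -2.52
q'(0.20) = 2.80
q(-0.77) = -3.35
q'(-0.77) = -1.08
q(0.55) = -1.30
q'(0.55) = 4.20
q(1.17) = 2.08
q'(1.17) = 6.68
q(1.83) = 7.36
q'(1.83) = 9.32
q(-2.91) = 8.12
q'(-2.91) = -9.64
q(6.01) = 81.26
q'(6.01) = 26.04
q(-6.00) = 57.00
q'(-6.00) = -22.00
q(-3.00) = 9.00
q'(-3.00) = -10.00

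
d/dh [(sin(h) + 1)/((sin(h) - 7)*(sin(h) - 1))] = (-sin(h)^2 - 2*sin(h) + 15)*cos(h)/((sin(h) - 7)^2*(sin(h) - 1)^2)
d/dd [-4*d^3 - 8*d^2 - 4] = 4*d*(-3*d - 4)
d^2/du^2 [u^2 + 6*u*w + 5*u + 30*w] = 2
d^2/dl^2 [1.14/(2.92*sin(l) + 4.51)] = (-9.720096*sin(l)^2 + 15.012888*sin(l) + 19.440192)/(2.92*sin(l) + 4.51)^3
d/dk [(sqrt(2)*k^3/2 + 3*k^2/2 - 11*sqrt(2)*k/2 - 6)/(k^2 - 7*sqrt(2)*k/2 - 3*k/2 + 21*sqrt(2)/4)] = 2*(2*(-4*k + 3 + 7*sqrt(2))*(sqrt(2)*k^3 + 3*k^2 - 11*sqrt(2)*k - 12) + (3*sqrt(2)*k^2 + 6*k - 11*sqrt(2))*(4*k^2 - 14*sqrt(2)*k - 6*k + 21*sqrt(2)))/(4*k^2 - 14*sqrt(2)*k - 6*k + 21*sqrt(2))^2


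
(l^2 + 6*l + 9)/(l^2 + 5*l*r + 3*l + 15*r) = (l + 3)/(l + 5*r)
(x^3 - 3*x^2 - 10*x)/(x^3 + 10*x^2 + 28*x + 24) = x*(x - 5)/(x^2 + 8*x + 12)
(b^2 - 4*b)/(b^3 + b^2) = (b - 4)/(b*(b + 1))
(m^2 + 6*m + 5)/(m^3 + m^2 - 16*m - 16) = (m + 5)/(m^2 - 16)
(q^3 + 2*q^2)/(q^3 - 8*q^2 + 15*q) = q*(q + 2)/(q^2 - 8*q + 15)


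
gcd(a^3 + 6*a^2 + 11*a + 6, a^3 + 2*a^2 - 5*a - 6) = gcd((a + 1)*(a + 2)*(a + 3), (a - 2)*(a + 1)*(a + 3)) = a^2 + 4*a + 3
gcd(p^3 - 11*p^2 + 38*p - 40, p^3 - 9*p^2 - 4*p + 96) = p - 4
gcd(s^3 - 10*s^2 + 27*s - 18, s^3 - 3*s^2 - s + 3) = s^2 - 4*s + 3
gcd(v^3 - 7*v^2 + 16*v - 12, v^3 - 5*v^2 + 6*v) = v^2 - 5*v + 6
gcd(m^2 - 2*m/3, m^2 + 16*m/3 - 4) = m - 2/3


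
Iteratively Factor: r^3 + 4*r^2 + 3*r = (r)*(r^2 + 4*r + 3) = r*(r + 3)*(r + 1)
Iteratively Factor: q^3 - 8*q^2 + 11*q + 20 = (q + 1)*(q^2 - 9*q + 20) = (q - 4)*(q + 1)*(q - 5)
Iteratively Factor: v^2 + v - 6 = (v + 3)*(v - 2)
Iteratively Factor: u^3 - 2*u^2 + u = (u - 1)*(u^2 - u) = (u - 1)^2*(u)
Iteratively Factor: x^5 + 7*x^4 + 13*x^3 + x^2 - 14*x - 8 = (x + 1)*(x^4 + 6*x^3 + 7*x^2 - 6*x - 8) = (x + 1)*(x + 2)*(x^3 + 4*x^2 - x - 4) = (x + 1)^2*(x + 2)*(x^2 + 3*x - 4) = (x + 1)^2*(x + 2)*(x + 4)*(x - 1)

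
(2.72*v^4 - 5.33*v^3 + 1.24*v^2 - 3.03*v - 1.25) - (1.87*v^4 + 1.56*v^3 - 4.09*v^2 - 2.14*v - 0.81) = 0.85*v^4 - 6.89*v^3 + 5.33*v^2 - 0.89*v - 0.44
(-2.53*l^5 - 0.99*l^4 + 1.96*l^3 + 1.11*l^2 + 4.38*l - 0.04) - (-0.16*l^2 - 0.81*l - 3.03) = -2.53*l^5 - 0.99*l^4 + 1.96*l^3 + 1.27*l^2 + 5.19*l + 2.99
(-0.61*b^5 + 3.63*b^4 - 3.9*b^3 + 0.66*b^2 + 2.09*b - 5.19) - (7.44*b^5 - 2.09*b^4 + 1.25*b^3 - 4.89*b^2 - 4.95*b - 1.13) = -8.05*b^5 + 5.72*b^4 - 5.15*b^3 + 5.55*b^2 + 7.04*b - 4.06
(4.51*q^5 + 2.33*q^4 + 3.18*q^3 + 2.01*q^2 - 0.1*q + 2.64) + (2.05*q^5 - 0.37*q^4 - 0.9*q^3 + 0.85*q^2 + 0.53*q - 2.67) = 6.56*q^5 + 1.96*q^4 + 2.28*q^3 + 2.86*q^2 + 0.43*q - 0.0299999999999998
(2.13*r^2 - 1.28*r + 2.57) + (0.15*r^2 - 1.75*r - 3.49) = 2.28*r^2 - 3.03*r - 0.92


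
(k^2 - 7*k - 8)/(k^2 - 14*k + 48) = (k + 1)/(k - 6)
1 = 1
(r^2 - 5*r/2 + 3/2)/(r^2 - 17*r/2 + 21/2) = (r - 1)/(r - 7)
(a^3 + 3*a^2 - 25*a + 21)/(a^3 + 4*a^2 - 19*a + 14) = (a - 3)/(a - 2)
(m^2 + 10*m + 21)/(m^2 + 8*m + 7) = (m + 3)/(m + 1)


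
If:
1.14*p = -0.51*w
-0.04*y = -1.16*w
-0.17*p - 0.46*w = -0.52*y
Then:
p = 0.00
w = 0.00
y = 0.00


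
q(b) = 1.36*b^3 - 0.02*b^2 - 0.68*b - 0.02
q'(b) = 4.08*b^2 - 0.04*b - 0.68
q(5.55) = 228.09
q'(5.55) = 124.77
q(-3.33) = -48.20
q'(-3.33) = 44.70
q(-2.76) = -26.89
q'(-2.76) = 30.51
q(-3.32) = -47.75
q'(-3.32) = 44.42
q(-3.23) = -43.86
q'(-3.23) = 42.02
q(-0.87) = -0.34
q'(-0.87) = 2.44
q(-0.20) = 0.10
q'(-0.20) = -0.51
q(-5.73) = -252.64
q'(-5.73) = 133.51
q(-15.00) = -4584.32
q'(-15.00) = 917.92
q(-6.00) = -290.42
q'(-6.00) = 146.44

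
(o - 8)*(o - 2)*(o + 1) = o^3 - 9*o^2 + 6*o + 16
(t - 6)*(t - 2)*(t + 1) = t^3 - 7*t^2 + 4*t + 12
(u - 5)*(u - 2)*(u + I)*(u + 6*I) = u^4 - 7*u^3 + 7*I*u^3 + 4*u^2 - 49*I*u^2 + 42*u + 70*I*u - 60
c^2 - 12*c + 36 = (c - 6)^2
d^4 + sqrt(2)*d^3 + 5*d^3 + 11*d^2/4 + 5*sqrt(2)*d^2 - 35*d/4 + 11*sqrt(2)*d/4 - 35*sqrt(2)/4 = (d - 1)*(d + 5/2)*(d + 7/2)*(d + sqrt(2))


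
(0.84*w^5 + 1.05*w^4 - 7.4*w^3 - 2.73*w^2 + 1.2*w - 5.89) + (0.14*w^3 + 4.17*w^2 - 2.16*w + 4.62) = 0.84*w^5 + 1.05*w^4 - 7.26*w^3 + 1.44*w^2 - 0.96*w - 1.27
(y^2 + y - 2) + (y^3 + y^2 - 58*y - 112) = y^3 + 2*y^2 - 57*y - 114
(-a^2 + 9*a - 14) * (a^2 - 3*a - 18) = -a^4 + 12*a^3 - 23*a^2 - 120*a + 252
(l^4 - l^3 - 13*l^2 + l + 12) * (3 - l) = -l^5 + 4*l^4 + 10*l^3 - 40*l^2 - 9*l + 36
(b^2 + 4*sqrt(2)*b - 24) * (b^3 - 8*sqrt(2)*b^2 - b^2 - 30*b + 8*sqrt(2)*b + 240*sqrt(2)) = b^5 - 4*sqrt(2)*b^4 - b^4 - 118*b^3 + 4*sqrt(2)*b^3 + 88*b^2 + 312*sqrt(2)*b^2 - 192*sqrt(2)*b + 2640*b - 5760*sqrt(2)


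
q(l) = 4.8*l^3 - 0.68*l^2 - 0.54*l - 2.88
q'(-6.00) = 526.02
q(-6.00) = -1060.92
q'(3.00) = 124.98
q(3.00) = 118.98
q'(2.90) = 116.62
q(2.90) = 106.90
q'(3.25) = 147.14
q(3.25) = 152.96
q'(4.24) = 252.57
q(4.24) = 348.49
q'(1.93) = 50.47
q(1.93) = 28.05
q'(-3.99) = 234.14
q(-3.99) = -316.45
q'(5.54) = 433.88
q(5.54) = 789.41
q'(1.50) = 29.82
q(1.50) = 10.98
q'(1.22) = 19.23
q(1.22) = 4.17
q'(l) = 14.4*l^2 - 1.36*l - 0.54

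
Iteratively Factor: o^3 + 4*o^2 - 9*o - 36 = (o + 4)*(o^2 - 9) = (o + 3)*(o + 4)*(o - 3)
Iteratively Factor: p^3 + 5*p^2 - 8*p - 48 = (p + 4)*(p^2 + p - 12) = (p - 3)*(p + 4)*(p + 4)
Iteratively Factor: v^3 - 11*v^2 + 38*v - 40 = (v - 4)*(v^2 - 7*v + 10) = (v - 4)*(v - 2)*(v - 5)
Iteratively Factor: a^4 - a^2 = (a - 1)*(a^3 + a^2) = a*(a - 1)*(a^2 + a) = a^2*(a - 1)*(a + 1)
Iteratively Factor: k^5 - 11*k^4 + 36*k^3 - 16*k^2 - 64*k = (k + 1)*(k^4 - 12*k^3 + 48*k^2 - 64*k) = (k - 4)*(k + 1)*(k^3 - 8*k^2 + 16*k) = (k - 4)^2*(k + 1)*(k^2 - 4*k) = k*(k - 4)^2*(k + 1)*(k - 4)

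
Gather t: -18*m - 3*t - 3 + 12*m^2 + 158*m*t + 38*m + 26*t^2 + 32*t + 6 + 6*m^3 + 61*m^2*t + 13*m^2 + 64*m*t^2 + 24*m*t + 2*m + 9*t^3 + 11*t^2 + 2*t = 6*m^3 + 25*m^2 + 22*m + 9*t^3 + t^2*(64*m + 37) + t*(61*m^2 + 182*m + 31) + 3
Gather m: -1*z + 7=7 - z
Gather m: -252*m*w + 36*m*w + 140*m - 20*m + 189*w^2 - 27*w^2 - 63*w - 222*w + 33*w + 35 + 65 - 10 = m*(120 - 216*w) + 162*w^2 - 252*w + 90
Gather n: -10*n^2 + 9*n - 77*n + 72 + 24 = -10*n^2 - 68*n + 96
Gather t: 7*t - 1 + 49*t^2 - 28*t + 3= 49*t^2 - 21*t + 2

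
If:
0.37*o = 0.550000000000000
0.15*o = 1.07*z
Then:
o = 1.49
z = 0.21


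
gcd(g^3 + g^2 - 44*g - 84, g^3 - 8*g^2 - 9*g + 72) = 1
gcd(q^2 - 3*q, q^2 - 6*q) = q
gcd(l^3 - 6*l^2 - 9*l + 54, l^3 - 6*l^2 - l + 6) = l - 6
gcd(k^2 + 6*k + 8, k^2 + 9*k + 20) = k + 4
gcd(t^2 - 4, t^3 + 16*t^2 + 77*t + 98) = t + 2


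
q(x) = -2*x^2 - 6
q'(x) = -4*x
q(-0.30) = -6.18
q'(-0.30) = 1.20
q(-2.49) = -18.40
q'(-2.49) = 9.96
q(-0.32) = -6.20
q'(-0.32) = 1.28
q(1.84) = -12.77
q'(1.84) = -7.36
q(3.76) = -34.28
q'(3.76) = -15.04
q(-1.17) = -8.74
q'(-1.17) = 4.68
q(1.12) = -8.51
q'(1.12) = -4.48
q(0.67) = -6.90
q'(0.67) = -2.68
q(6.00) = -78.00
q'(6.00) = -24.00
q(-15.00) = -456.00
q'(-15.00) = 60.00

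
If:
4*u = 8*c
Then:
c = u/2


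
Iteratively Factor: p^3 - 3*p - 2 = (p + 1)*(p^2 - p - 2) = (p - 2)*(p + 1)*(p + 1)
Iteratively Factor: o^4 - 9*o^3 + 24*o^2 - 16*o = (o - 4)*(o^3 - 5*o^2 + 4*o) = o*(o - 4)*(o^2 - 5*o + 4) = o*(o - 4)^2*(o - 1)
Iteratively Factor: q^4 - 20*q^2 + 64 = (q - 2)*(q^3 + 2*q^2 - 16*q - 32) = (q - 2)*(q + 4)*(q^2 - 2*q - 8) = (q - 2)*(q + 2)*(q + 4)*(q - 4)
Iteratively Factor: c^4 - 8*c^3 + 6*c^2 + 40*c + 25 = (c + 1)*(c^3 - 9*c^2 + 15*c + 25) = (c + 1)^2*(c^2 - 10*c + 25) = (c - 5)*(c + 1)^2*(c - 5)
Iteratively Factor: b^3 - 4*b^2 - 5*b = (b - 5)*(b^2 + b) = b*(b - 5)*(b + 1)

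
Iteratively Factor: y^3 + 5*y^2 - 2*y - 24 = (y + 3)*(y^2 + 2*y - 8) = (y + 3)*(y + 4)*(y - 2)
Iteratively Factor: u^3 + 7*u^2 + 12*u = (u)*(u^2 + 7*u + 12) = u*(u + 3)*(u + 4)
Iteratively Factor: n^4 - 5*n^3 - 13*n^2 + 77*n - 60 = (n + 4)*(n^3 - 9*n^2 + 23*n - 15) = (n - 1)*(n + 4)*(n^2 - 8*n + 15) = (n - 3)*(n - 1)*(n + 4)*(n - 5)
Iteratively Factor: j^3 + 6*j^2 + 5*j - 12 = (j + 4)*(j^2 + 2*j - 3) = (j + 3)*(j + 4)*(j - 1)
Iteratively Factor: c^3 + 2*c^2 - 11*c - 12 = (c + 1)*(c^2 + c - 12) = (c + 1)*(c + 4)*(c - 3)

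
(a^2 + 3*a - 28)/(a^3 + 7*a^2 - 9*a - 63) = (a - 4)/(a^2 - 9)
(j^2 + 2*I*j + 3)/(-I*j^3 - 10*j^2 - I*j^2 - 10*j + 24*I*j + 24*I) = (I*j^2 - 2*j + 3*I)/(j^3 + j^2*(1 - 10*I) + j*(-24 - 10*I) - 24)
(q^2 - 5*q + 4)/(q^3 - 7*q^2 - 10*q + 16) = (q - 4)/(q^2 - 6*q - 16)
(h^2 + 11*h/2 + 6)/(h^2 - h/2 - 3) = (h + 4)/(h - 2)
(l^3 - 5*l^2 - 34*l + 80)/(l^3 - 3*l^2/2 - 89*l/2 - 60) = 2*(l - 2)/(2*l + 3)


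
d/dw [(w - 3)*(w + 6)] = 2*w + 3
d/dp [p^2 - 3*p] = 2*p - 3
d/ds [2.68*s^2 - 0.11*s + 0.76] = 5.36*s - 0.11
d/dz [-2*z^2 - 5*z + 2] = -4*z - 5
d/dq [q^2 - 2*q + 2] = 2*q - 2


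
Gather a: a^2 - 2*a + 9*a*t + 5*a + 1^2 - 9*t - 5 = a^2 + a*(9*t + 3) - 9*t - 4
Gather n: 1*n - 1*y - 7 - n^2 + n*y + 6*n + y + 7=-n^2 + n*(y + 7)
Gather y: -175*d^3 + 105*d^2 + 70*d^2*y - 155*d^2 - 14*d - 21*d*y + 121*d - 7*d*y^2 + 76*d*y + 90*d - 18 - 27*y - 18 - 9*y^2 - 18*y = -175*d^3 - 50*d^2 + 197*d + y^2*(-7*d - 9) + y*(70*d^2 + 55*d - 45) - 36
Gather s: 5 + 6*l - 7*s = 6*l - 7*s + 5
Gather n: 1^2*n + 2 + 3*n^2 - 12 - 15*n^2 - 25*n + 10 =-12*n^2 - 24*n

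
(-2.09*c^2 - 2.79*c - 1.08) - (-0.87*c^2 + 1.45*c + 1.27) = -1.22*c^2 - 4.24*c - 2.35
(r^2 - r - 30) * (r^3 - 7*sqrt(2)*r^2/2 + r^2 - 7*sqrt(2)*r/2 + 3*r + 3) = r^5 - 7*sqrt(2)*r^4/2 - 28*r^3 - 30*r^2 + 217*sqrt(2)*r^2/2 - 93*r + 105*sqrt(2)*r - 90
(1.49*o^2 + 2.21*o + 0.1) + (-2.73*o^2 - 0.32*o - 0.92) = -1.24*o^2 + 1.89*o - 0.82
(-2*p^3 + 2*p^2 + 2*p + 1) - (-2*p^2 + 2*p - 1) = -2*p^3 + 4*p^2 + 2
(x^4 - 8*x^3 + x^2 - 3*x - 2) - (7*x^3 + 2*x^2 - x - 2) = x^4 - 15*x^3 - x^2 - 2*x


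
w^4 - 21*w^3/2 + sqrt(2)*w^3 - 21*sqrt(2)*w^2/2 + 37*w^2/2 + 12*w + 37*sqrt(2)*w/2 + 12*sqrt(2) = (w - 8)*(w - 3)*(w + 1/2)*(w + sqrt(2))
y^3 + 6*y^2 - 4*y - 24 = (y - 2)*(y + 2)*(y + 6)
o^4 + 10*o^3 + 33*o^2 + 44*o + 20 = (o + 1)*(o + 2)^2*(o + 5)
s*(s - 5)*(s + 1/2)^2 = s^4 - 4*s^3 - 19*s^2/4 - 5*s/4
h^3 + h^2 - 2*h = h*(h - 1)*(h + 2)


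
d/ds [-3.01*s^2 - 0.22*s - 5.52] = -6.02*s - 0.22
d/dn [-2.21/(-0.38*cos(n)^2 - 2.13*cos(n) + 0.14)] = (1.6796*cos(n) + 4.7073)*sin(n)/(0.38*cos(n)^2 + 2.13*cos(n) - 0.14)^2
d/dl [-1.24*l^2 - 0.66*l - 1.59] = -2.48*l - 0.66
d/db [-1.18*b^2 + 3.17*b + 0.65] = 3.17 - 2.36*b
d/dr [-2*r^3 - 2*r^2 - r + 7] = -6*r^2 - 4*r - 1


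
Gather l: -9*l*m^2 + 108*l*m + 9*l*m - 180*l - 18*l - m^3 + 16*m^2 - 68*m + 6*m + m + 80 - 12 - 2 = l*(-9*m^2 + 117*m - 198) - m^3 + 16*m^2 - 61*m + 66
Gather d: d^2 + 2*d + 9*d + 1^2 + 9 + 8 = d^2 + 11*d + 18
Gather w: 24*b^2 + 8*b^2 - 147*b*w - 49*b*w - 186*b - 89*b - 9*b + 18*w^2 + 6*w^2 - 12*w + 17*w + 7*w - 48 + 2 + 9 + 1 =32*b^2 - 284*b + 24*w^2 + w*(12 - 196*b) - 36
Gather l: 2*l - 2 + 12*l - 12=14*l - 14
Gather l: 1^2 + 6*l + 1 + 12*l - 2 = 18*l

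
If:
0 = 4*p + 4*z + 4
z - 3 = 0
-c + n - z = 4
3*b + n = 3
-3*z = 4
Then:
No Solution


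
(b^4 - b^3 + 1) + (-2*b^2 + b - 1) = b^4 - b^3 - 2*b^2 + b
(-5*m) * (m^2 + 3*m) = -5*m^3 - 15*m^2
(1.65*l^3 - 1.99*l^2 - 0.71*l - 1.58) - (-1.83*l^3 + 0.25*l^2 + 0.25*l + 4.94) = 3.48*l^3 - 2.24*l^2 - 0.96*l - 6.52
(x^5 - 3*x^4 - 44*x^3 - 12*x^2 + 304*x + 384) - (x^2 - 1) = x^5 - 3*x^4 - 44*x^3 - 13*x^2 + 304*x + 385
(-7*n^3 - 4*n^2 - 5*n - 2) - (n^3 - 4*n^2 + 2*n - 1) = -8*n^3 - 7*n - 1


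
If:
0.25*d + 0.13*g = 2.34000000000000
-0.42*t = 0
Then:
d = 9.36 - 0.52*g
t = 0.00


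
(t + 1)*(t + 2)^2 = t^3 + 5*t^2 + 8*t + 4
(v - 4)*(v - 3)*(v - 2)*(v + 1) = v^4 - 8*v^3 + 17*v^2 + 2*v - 24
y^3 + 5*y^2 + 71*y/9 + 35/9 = (y + 1)*(y + 5/3)*(y + 7/3)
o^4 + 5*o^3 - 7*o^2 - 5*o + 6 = (o - 1)^2*(o + 1)*(o + 6)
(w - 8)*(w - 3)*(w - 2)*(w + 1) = w^4 - 12*w^3 + 33*w^2 - 2*w - 48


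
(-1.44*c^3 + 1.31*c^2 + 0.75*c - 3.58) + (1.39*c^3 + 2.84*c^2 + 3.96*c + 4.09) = -0.05*c^3 + 4.15*c^2 + 4.71*c + 0.51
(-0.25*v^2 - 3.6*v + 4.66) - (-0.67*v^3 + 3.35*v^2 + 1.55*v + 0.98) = 0.67*v^3 - 3.6*v^2 - 5.15*v + 3.68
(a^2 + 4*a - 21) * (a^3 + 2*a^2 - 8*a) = a^5 + 6*a^4 - 21*a^3 - 74*a^2 + 168*a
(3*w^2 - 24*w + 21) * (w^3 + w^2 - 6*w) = 3*w^5 - 21*w^4 - 21*w^3 + 165*w^2 - 126*w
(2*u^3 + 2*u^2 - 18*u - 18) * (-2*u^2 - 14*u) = -4*u^5 - 32*u^4 + 8*u^3 + 288*u^2 + 252*u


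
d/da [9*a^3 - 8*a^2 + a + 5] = 27*a^2 - 16*a + 1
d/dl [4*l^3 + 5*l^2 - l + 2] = 12*l^2 + 10*l - 1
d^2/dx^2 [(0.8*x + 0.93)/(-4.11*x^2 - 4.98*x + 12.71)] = (-(0.8*x + 0.93)*(8.22*x + 4.98)*(16.44*x + 9.96) + (19.728*x + 15.6126)*(4.11*x^2 + 4.98*x - 12.71))/(4.11*x^2 + 4.98*x - 12.71)^3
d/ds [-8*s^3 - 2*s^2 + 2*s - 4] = -24*s^2 - 4*s + 2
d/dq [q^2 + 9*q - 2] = 2*q + 9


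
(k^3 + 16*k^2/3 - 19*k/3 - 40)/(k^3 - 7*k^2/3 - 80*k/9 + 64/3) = 3*(k + 5)/(3*k - 8)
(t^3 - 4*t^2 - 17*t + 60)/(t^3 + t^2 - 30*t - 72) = (t^2 - 8*t + 15)/(t^2 - 3*t - 18)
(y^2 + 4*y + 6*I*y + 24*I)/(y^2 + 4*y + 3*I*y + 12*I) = (y + 6*I)/(y + 3*I)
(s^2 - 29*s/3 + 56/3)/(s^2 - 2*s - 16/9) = 3*(s - 7)/(3*s + 2)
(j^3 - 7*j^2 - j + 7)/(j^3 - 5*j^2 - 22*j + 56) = (j^2 - 1)/(j^2 + 2*j - 8)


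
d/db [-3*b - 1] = -3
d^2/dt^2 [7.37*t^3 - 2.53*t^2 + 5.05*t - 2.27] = 44.22*t - 5.06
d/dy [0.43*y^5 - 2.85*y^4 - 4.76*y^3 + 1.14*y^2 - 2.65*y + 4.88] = 2.15*y^4 - 11.4*y^3 - 14.28*y^2 + 2.28*y - 2.65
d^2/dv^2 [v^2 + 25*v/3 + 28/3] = 2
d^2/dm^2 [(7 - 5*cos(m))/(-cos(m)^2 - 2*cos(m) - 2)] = 2*(-45*(1 - cos(2*m))^2*cos(m) + 38*(1 - cos(2*m))^2 - 422*cos(m) + 52*cos(2*m) + 72*cos(3*m) + 10*cos(5*m) - 372)/(4*cos(m) + cos(2*m) + 5)^3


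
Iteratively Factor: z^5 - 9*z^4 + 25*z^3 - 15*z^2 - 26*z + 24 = (z - 1)*(z^4 - 8*z^3 + 17*z^2 + 2*z - 24) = (z - 3)*(z - 1)*(z^3 - 5*z^2 + 2*z + 8) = (z - 4)*(z - 3)*(z - 1)*(z^2 - z - 2) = (z - 4)*(z - 3)*(z - 2)*(z - 1)*(z + 1)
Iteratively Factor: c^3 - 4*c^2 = (c)*(c^2 - 4*c) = c*(c - 4)*(c)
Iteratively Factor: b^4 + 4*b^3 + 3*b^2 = (b)*(b^3 + 4*b^2 + 3*b) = b*(b + 1)*(b^2 + 3*b) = b*(b + 1)*(b + 3)*(b)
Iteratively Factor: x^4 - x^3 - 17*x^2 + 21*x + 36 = (x + 1)*(x^3 - 2*x^2 - 15*x + 36) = (x - 3)*(x + 1)*(x^2 + x - 12) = (x - 3)^2*(x + 1)*(x + 4)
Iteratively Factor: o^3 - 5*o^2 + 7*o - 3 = (o - 1)*(o^2 - 4*o + 3) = (o - 3)*(o - 1)*(o - 1)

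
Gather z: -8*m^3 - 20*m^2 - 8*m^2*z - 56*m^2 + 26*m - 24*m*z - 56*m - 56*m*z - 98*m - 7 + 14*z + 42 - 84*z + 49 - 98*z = -8*m^3 - 76*m^2 - 128*m + z*(-8*m^2 - 80*m - 168) + 84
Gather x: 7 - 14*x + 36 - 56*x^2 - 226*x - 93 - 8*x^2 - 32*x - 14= -64*x^2 - 272*x - 64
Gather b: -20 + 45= 25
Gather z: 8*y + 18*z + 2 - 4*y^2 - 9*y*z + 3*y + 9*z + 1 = -4*y^2 + 11*y + z*(27 - 9*y) + 3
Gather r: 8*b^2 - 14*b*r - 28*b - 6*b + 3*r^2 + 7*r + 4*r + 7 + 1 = 8*b^2 - 34*b + 3*r^2 + r*(11 - 14*b) + 8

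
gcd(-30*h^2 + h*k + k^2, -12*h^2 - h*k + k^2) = 1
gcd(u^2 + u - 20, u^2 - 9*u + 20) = u - 4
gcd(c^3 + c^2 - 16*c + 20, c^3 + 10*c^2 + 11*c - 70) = c^2 + 3*c - 10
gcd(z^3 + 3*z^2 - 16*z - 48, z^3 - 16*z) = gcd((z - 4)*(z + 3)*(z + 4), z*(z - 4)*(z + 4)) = z^2 - 16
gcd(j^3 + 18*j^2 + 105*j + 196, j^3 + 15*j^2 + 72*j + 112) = j^2 + 11*j + 28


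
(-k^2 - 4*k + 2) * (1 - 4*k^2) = 4*k^4 + 16*k^3 - 9*k^2 - 4*k + 2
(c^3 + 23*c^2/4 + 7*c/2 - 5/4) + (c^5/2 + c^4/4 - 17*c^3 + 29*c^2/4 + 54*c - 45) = c^5/2 + c^4/4 - 16*c^3 + 13*c^2 + 115*c/2 - 185/4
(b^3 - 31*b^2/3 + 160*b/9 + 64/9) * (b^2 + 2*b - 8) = b^5 - 25*b^4/3 - 98*b^3/9 + 376*b^2/3 - 128*b - 512/9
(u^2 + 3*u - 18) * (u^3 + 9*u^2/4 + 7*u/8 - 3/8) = u^5 + 21*u^4/4 - 83*u^3/8 - 153*u^2/4 - 135*u/8 + 27/4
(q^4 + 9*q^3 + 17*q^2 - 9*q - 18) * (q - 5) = q^5 + 4*q^4 - 28*q^3 - 94*q^2 + 27*q + 90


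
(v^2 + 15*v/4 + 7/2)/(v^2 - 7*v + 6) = (4*v^2 + 15*v + 14)/(4*(v^2 - 7*v + 6))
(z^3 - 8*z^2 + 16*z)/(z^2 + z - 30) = z*(z^2 - 8*z + 16)/(z^2 + z - 30)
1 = 1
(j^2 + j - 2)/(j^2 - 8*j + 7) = (j + 2)/(j - 7)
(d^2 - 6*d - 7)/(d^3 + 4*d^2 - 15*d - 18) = (d - 7)/(d^2 + 3*d - 18)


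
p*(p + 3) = p^2 + 3*p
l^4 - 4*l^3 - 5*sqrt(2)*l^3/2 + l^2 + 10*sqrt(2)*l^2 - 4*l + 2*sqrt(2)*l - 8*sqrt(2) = (l - 4)*(l - 2*sqrt(2))*(l - sqrt(2))*(l + sqrt(2)/2)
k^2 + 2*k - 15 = (k - 3)*(k + 5)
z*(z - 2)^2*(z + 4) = z^4 - 12*z^2 + 16*z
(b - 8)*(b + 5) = b^2 - 3*b - 40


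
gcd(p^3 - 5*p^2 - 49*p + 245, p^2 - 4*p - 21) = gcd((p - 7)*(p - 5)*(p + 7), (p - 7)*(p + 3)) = p - 7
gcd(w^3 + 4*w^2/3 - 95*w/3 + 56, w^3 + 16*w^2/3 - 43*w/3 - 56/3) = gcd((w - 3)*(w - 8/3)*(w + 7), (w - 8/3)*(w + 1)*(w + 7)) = w^2 + 13*w/3 - 56/3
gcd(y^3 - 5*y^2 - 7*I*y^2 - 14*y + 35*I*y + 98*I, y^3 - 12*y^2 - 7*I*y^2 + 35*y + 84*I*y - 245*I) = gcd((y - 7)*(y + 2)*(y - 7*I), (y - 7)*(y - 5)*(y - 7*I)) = y^2 + y*(-7 - 7*I) + 49*I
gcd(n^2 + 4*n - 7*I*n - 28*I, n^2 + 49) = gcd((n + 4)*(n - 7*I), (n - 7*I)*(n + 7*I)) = n - 7*I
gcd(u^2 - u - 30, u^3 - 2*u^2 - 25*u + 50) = u + 5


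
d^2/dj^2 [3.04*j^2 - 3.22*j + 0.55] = 6.08000000000000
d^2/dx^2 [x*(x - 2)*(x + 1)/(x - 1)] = 2*(x^3 - 3*x^2 + 3*x - 3)/(x^3 - 3*x^2 + 3*x - 1)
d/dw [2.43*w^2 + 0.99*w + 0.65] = 4.86*w + 0.99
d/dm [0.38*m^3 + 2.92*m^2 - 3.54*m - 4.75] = 1.14*m^2 + 5.84*m - 3.54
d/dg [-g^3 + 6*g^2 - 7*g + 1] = -3*g^2 + 12*g - 7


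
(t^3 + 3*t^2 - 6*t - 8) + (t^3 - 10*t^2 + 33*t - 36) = 2*t^3 - 7*t^2 + 27*t - 44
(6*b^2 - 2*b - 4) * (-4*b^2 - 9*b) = -24*b^4 - 46*b^3 + 34*b^2 + 36*b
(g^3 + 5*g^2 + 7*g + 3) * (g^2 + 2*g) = g^5 + 7*g^4 + 17*g^3 + 17*g^2 + 6*g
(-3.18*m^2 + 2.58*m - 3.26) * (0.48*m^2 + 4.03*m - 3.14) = -1.5264*m^4 - 11.577*m^3 + 18.8178*m^2 - 21.239*m + 10.2364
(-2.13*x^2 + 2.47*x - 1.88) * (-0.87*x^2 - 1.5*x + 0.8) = 1.8531*x^4 + 1.0461*x^3 - 3.7734*x^2 + 4.796*x - 1.504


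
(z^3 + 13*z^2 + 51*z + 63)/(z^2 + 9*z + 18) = (z^2 + 10*z + 21)/(z + 6)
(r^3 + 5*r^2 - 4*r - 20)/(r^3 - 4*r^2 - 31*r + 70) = (r + 2)/(r - 7)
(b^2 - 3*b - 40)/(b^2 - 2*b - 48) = (b + 5)/(b + 6)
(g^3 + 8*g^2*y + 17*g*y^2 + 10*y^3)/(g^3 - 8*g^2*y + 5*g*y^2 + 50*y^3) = (g^2 + 6*g*y + 5*y^2)/(g^2 - 10*g*y + 25*y^2)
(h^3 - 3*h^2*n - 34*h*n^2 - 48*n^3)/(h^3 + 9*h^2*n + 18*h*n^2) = (h^2 - 6*h*n - 16*n^2)/(h*(h + 6*n))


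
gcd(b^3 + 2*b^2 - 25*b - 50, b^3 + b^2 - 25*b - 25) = b^2 - 25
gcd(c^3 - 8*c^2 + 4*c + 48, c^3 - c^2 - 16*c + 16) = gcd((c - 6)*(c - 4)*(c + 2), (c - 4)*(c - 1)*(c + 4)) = c - 4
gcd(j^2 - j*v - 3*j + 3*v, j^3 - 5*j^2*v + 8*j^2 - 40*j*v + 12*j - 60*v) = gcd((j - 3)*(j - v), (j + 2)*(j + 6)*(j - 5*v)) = 1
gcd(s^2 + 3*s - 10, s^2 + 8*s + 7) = 1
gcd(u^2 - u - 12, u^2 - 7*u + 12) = u - 4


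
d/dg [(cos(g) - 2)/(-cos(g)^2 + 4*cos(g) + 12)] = (sin(g)^2 + 4*cos(g) - 21)*sin(g)/(sin(g)^2 + 4*cos(g) + 11)^2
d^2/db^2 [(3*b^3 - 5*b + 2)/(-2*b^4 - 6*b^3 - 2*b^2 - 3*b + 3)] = 2*(-12*b^9 + 156*b^7 + 562*b^6 + 186*b^5 - 738*b^4 - 31*b^3 + 417*b^2 - 135*b + 15)/(8*b^12 + 72*b^11 + 240*b^10 + 396*b^9 + 420*b^8 + 252*b^7 - 118*b^6 - 126*b^5 - 252*b^4 + 81*b^3 - 27*b^2 + 81*b - 27)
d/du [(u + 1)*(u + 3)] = 2*u + 4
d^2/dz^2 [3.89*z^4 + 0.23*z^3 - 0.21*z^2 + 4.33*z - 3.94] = 46.68*z^2 + 1.38*z - 0.42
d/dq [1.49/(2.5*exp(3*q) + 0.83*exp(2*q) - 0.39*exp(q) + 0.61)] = (-11.175*exp(2*q) - 2.4734*exp(q) + 0.5811)*exp(q)/(2.5*exp(3*q) + 0.83*exp(2*q) - 0.39*exp(q) + 0.61)^2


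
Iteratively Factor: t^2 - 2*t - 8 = (t + 2)*(t - 4)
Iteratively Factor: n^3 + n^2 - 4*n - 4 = (n + 1)*(n^2 - 4) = (n - 2)*(n + 1)*(n + 2)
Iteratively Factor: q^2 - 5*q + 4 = (q - 1)*(q - 4)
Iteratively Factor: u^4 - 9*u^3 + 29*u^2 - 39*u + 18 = (u - 1)*(u^3 - 8*u^2 + 21*u - 18) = (u - 2)*(u - 1)*(u^2 - 6*u + 9) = (u - 3)*(u - 2)*(u - 1)*(u - 3)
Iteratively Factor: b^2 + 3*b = (b)*(b + 3)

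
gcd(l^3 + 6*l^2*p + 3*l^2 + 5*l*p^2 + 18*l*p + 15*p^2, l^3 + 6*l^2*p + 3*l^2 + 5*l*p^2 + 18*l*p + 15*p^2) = l^3 + 6*l^2*p + 3*l^2 + 5*l*p^2 + 18*l*p + 15*p^2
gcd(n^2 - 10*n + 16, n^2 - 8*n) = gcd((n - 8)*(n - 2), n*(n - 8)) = n - 8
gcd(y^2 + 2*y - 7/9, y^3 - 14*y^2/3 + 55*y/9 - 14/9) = y - 1/3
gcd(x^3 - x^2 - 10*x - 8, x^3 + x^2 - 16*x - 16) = x^2 - 3*x - 4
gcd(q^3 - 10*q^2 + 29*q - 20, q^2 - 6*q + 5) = q^2 - 6*q + 5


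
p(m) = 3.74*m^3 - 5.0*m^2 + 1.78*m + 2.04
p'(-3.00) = 132.76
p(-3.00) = -149.28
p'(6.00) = 345.70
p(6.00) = 640.56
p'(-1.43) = 39.02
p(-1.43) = -21.67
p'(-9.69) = 1152.19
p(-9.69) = -3887.54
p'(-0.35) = 6.65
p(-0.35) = 0.64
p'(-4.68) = 294.32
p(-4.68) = -499.16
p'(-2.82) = 119.21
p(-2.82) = -126.61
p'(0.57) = -0.27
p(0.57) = 2.12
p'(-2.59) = 102.94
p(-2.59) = -101.09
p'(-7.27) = 667.49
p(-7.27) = -1712.22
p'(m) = 11.22*m^2 - 10.0*m + 1.78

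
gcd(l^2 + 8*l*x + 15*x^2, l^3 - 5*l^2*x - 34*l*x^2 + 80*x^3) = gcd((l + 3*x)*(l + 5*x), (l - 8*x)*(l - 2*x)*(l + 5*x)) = l + 5*x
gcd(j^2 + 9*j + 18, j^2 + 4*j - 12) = j + 6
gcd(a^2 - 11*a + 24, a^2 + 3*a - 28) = 1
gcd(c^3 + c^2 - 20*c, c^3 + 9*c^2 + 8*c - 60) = c + 5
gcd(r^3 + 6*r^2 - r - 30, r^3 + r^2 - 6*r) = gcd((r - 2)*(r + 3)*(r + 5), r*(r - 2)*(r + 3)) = r^2 + r - 6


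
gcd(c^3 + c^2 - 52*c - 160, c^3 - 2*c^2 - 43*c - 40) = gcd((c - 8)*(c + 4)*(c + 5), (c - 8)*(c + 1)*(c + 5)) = c^2 - 3*c - 40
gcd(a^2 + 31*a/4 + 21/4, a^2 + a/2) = 1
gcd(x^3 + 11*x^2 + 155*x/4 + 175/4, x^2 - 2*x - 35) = x + 5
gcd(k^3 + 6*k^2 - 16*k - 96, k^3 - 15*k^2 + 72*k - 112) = k - 4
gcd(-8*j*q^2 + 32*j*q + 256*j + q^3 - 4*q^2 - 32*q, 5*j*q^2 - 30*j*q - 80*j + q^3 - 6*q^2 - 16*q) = q - 8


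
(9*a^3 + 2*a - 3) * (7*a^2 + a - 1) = 63*a^5 + 9*a^4 + 5*a^3 - 19*a^2 - 5*a + 3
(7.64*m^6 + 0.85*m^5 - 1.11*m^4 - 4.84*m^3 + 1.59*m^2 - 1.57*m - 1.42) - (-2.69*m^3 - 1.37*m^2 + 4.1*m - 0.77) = 7.64*m^6 + 0.85*m^5 - 1.11*m^4 - 2.15*m^3 + 2.96*m^2 - 5.67*m - 0.65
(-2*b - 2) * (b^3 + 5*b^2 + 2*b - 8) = -2*b^4 - 12*b^3 - 14*b^2 + 12*b + 16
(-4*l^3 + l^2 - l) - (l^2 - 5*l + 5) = -4*l^3 + 4*l - 5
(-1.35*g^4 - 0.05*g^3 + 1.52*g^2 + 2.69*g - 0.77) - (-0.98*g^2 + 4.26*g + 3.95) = -1.35*g^4 - 0.05*g^3 + 2.5*g^2 - 1.57*g - 4.72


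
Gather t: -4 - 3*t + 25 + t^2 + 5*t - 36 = t^2 + 2*t - 15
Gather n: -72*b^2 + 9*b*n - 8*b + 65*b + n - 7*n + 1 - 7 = -72*b^2 + 57*b + n*(9*b - 6) - 6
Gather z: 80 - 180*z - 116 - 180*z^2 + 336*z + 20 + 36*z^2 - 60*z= -144*z^2 + 96*z - 16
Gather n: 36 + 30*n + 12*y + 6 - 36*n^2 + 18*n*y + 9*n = -36*n^2 + n*(18*y + 39) + 12*y + 42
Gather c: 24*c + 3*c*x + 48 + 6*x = c*(3*x + 24) + 6*x + 48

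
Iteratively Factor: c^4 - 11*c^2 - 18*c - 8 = (c + 2)*(c^3 - 2*c^2 - 7*c - 4) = (c - 4)*(c + 2)*(c^2 + 2*c + 1) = (c - 4)*(c + 1)*(c + 2)*(c + 1)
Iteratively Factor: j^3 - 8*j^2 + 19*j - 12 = (j - 3)*(j^2 - 5*j + 4) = (j - 3)*(j - 1)*(j - 4)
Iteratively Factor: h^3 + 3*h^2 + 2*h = (h + 2)*(h^2 + h) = h*(h + 2)*(h + 1)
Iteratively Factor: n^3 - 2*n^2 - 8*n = (n)*(n^2 - 2*n - 8) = n*(n - 4)*(n + 2)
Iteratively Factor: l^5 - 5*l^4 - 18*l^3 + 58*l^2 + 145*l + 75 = (l + 1)*(l^4 - 6*l^3 - 12*l^2 + 70*l + 75) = (l + 1)^2*(l^3 - 7*l^2 - 5*l + 75) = (l + 1)^2*(l + 3)*(l^2 - 10*l + 25) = (l - 5)*(l + 1)^2*(l + 3)*(l - 5)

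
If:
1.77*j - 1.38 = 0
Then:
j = 0.78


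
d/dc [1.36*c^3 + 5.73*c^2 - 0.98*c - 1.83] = 4.08*c^2 + 11.46*c - 0.98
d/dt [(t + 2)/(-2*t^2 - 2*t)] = (t^2 + 4*t + 2)/(2*t^2*(t^2 + 2*t + 1))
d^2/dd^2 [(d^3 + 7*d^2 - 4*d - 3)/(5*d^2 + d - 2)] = 2*(-124*d^3 - 21*d^2 - 153*d - 13)/(125*d^6 + 75*d^5 - 135*d^4 - 59*d^3 + 54*d^2 + 12*d - 8)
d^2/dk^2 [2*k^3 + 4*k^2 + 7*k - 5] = 12*k + 8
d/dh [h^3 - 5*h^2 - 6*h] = 3*h^2 - 10*h - 6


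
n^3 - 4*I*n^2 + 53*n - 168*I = (n - 8*I)*(n - 3*I)*(n + 7*I)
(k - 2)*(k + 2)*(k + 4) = k^3 + 4*k^2 - 4*k - 16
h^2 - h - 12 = (h - 4)*(h + 3)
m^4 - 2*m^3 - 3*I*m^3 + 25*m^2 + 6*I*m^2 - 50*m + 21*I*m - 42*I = (m - 2)*(m - 7*I)*(m + I)*(m + 3*I)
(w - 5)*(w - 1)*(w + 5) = w^3 - w^2 - 25*w + 25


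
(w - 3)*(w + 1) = w^2 - 2*w - 3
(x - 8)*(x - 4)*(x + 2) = x^3 - 10*x^2 + 8*x + 64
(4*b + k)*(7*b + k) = 28*b^2 + 11*b*k + k^2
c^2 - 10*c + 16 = (c - 8)*(c - 2)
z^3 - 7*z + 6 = (z - 2)*(z - 1)*(z + 3)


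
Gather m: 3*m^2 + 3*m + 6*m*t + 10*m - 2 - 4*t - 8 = 3*m^2 + m*(6*t + 13) - 4*t - 10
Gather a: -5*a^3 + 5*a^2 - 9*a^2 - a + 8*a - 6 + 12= -5*a^3 - 4*a^2 + 7*a + 6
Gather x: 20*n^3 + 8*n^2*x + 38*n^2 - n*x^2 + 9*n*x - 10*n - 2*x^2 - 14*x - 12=20*n^3 + 38*n^2 - 10*n + x^2*(-n - 2) + x*(8*n^2 + 9*n - 14) - 12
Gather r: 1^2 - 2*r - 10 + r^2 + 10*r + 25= r^2 + 8*r + 16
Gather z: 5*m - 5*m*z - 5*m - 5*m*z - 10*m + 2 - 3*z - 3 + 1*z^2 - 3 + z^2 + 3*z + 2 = -10*m*z - 10*m + 2*z^2 - 2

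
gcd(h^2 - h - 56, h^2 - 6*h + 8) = 1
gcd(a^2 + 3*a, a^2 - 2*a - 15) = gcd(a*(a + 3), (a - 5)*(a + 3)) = a + 3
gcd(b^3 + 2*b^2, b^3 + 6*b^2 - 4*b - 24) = b + 2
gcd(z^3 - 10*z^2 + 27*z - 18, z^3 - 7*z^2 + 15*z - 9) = z^2 - 4*z + 3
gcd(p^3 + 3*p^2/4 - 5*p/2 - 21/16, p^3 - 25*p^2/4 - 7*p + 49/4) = p + 7/4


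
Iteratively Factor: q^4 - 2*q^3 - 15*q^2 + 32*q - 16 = (q - 1)*(q^3 - q^2 - 16*q + 16) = (q - 1)*(q + 4)*(q^2 - 5*q + 4) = (q - 1)^2*(q + 4)*(q - 4)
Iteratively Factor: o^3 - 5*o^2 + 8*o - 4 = (o - 2)*(o^2 - 3*o + 2) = (o - 2)*(o - 1)*(o - 2)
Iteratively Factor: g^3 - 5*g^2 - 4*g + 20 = (g - 5)*(g^2 - 4) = (g - 5)*(g - 2)*(g + 2)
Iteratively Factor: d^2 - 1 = (d + 1)*(d - 1)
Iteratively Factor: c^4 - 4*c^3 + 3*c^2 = (c)*(c^3 - 4*c^2 + 3*c) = c*(c - 3)*(c^2 - c) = c^2*(c - 3)*(c - 1)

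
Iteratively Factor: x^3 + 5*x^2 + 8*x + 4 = (x + 1)*(x^2 + 4*x + 4) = (x + 1)*(x + 2)*(x + 2)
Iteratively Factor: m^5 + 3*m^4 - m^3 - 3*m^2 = (m + 3)*(m^4 - m^2) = m*(m + 3)*(m^3 - m) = m^2*(m + 3)*(m^2 - 1) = m^2*(m - 1)*(m + 3)*(m + 1)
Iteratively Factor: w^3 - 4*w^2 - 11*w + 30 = (w - 2)*(w^2 - 2*w - 15) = (w - 5)*(w - 2)*(w + 3)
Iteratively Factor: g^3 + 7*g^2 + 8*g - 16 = (g + 4)*(g^2 + 3*g - 4) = (g - 1)*(g + 4)*(g + 4)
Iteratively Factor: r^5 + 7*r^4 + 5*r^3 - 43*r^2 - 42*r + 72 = (r + 3)*(r^4 + 4*r^3 - 7*r^2 - 22*r + 24) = (r - 2)*(r + 3)*(r^3 + 6*r^2 + 5*r - 12) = (r - 2)*(r - 1)*(r + 3)*(r^2 + 7*r + 12) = (r - 2)*(r - 1)*(r + 3)^2*(r + 4)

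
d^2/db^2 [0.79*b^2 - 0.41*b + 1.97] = 1.58000000000000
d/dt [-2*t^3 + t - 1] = 1 - 6*t^2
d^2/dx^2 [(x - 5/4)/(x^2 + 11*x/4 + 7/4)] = 2*(-24*(2*x + 1)*(4*x^2 + 11*x + 7) + (4*x - 5)*(8*x + 11)^2)/(4*x^2 + 11*x + 7)^3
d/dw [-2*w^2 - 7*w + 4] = -4*w - 7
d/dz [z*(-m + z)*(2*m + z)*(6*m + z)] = -12*m^3 + 8*m^2*z + 21*m*z^2 + 4*z^3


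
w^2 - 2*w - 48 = (w - 8)*(w + 6)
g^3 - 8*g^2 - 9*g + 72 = (g - 8)*(g - 3)*(g + 3)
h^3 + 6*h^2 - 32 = (h - 2)*(h + 4)^2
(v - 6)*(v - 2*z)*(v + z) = v^3 - v^2*z - 6*v^2 - 2*v*z^2 + 6*v*z + 12*z^2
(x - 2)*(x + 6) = x^2 + 4*x - 12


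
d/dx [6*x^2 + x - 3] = 12*x + 1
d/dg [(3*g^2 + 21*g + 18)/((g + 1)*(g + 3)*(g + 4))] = 3*(-g^2 - 12*g - 30)/(g^4 + 14*g^3 + 73*g^2 + 168*g + 144)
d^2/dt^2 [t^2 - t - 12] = 2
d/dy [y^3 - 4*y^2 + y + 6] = 3*y^2 - 8*y + 1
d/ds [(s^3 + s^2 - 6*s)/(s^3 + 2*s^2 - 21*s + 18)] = (s^4 - 30*s^3 + 45*s^2 + 36*s - 108)/(s^6 + 4*s^5 - 38*s^4 - 48*s^3 + 513*s^2 - 756*s + 324)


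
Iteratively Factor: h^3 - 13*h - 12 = (h - 4)*(h^2 + 4*h + 3) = (h - 4)*(h + 3)*(h + 1)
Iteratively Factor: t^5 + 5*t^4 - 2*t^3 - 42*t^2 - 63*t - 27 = (t + 1)*(t^4 + 4*t^3 - 6*t^2 - 36*t - 27) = (t - 3)*(t + 1)*(t^3 + 7*t^2 + 15*t + 9) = (t - 3)*(t + 1)*(t + 3)*(t^2 + 4*t + 3) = (t - 3)*(t + 1)^2*(t + 3)*(t + 3)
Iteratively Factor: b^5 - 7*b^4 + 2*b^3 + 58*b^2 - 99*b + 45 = (b - 1)*(b^4 - 6*b^3 - 4*b^2 + 54*b - 45) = (b - 1)*(b + 3)*(b^3 - 9*b^2 + 23*b - 15) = (b - 5)*(b - 1)*(b + 3)*(b^2 - 4*b + 3) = (b - 5)*(b - 3)*(b - 1)*(b + 3)*(b - 1)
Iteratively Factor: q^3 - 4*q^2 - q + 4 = (q - 1)*(q^2 - 3*q - 4) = (q - 4)*(q - 1)*(q + 1)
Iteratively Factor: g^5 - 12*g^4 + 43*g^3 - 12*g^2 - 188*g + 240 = (g - 4)*(g^4 - 8*g^3 + 11*g^2 + 32*g - 60) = (g - 5)*(g - 4)*(g^3 - 3*g^2 - 4*g + 12) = (g - 5)*(g - 4)*(g - 3)*(g^2 - 4) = (g - 5)*(g - 4)*(g - 3)*(g + 2)*(g - 2)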